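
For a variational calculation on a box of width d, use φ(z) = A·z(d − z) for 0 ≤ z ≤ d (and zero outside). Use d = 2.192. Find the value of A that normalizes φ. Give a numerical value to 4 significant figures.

We need A² ∫|f|² dz = 1, taking the integral from 0 to d.
Expanding the polynomial and integrating term by term, the integral (without the A² prefactor) comes out to d^5/30.
Substituting d = 2.192 gives A² = 0.59281, so A = 0.76994.

A ≈ 0.7699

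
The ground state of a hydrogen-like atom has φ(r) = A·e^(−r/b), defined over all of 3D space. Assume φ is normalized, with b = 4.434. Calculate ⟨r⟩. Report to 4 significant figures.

The expectation value is the |φ|²-weighted average of r: ∫ r|φ|² 4πr² dr.
Recall ∫₀^∞ r^m e^(−r/β) dr = m!·β^(m+1), the ratio of the moment integral to the normalization integral gives ⟨r⟩ = 3·b/2.
With b = 4.434, ⟨r⟩ = 6.6510.

⟨r⟩ ≈ 6.651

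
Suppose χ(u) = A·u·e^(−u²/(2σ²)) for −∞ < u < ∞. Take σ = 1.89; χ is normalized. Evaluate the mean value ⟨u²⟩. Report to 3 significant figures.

The expectation value is the |χ|²-weighted average of u^2: ∫ u^2|χ|² du.
The ratio of the moment integral to the normalization integral gives ⟨u²⟩ = 3·σ^2/2.
Putting σ = 1.89 gives 5.358.

⟨u^2⟩ ≈ 5.36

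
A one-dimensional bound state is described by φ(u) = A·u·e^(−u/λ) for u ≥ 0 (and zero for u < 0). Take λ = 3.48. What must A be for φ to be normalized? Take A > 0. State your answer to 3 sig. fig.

The normalization condition is ∫|φ|² du = 1 from 0 to ∞.
Using ∫₀^∞ uⁿ e^(−αu) du = n!/αⁿ⁺¹, ∫|φ|² du = A²·(λ^3/4).
Hence A² = 1/[λ^3/4].
With λ = 3.48: A² = 0.09491 and A = 0.3081.

A ≈ 0.308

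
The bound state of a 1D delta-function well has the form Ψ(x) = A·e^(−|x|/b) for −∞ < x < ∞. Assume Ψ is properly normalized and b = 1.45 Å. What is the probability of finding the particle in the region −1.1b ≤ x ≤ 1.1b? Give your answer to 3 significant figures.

|Ψ|² is the probability density, so P = ∫_{−1.1b}^{1.1b} |Ψ|² dx.
With A² fixed by ∫|Ψ|² = 1, i.e. A² = (b)^(−1), substitute and integrate.
By symmetry take twice the x ≥ 0 contribution in numerator and denominator; the 2's cancel. Let u = x/b; then A² and the length scale cancel, so P = ∫_{0}^{1.1} e^(-2·u) du ÷ ∫_{0}^{∞} e^(-2·u) du.
Using ∫ e^(-2·u) du = -e^(-2·u)/2, the numerator is 1/2 - e^(-11/5)/2 and the denominator is 1/2.
This works out to P = 0.8892.

P ≈ 0.889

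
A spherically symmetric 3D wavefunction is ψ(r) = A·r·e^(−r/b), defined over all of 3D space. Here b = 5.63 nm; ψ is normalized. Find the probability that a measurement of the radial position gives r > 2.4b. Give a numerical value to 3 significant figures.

Integrate the radial probability density 4πr²|ψ|² over r > 2.4b.
Normalization gives A² = 1/(3·π·b^5).
Let u = r/b; then A², 4π and the length scale all cancel, so P = ∫_{2.4}^{∞} u^4·e^(-2·u) du ÷ ∫_{0}^{∞} u^4·e^(-2·u) du.
An antiderivative of u^4·e^(-2·u) is -(u^4/2 + u^3 + 3·u^2/2 + 3·u/2 + 3/4)·e^(-2·u); evaluating from 2.4 to ∞ gives ≈ 0.35719, while the full integral is 3/4.
Taking the ratio yields P = 0.4763.

P ≈ 0.476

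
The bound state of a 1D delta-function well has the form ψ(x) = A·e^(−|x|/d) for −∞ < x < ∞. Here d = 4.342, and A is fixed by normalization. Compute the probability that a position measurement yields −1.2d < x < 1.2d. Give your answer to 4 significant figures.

|ψ|² is the probability density, so P = ∫_{−1.2d}^{1.2d} |ψ|² dx.
Since A² = 1/(d), this is the region integral divided by the full normalization integral.
Both integrals are even about x = 0, so only the x ≥ 0 halves are needed (the factors of 2 cancel). In terms of u = x/d (A² and the length scale cancel between numerator and denominator), P = [∫_{0}^{1.2} e^(-2·u) du] / [∫_{0}^{∞} e^(-2·u) du].
An antiderivative of e^(-2·u) is -e^(-2·u)/2; evaluating from 0 to 1.2 gives 1/2 - e^(-12/5)/2, while the full integral is 1/2.
The result is P = 0.90928.

P ≈ 0.9093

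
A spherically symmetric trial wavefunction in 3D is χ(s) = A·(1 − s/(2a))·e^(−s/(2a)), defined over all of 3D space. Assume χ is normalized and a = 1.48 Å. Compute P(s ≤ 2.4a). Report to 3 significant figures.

P ≈ 0.0541

P = ∫ |χ|² 4πs² ds over s ≤ 2.4a.
Normalization gives A² = 1/(8·π·a^3).
Substituting u = s/a, A², 4π and the length scale all cancel in the ratio: P = ∫_{0}^{2.4} u^2·(1 - u/2)^2·e^(-u) du / ∫_{0}^{∞} u^2·(1 - u/2)^2·e^(-u) du.
An antiderivative of u^2·(1 - u/2)^2·e^(-u) is -(u^4/4 + u^2 + 2·u + 2)·e^(-u); evaluating from 0 to 2.4 gives ≈ 0.10813, while the full integral is 2.
This evaluates to P = 0.05407.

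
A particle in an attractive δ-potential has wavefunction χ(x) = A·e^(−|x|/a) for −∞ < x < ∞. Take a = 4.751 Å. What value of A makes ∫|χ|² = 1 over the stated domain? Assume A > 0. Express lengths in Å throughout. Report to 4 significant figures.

A ≈ 0.4588 Å^(-1/2)

Require ∫ |χ|² dx = 1 over the whole domain.
The integral (without the A² prefactor) comes out to a.
Hence A² = 1/[a].
Plugging in a = 4.751 yields A = 0.45878.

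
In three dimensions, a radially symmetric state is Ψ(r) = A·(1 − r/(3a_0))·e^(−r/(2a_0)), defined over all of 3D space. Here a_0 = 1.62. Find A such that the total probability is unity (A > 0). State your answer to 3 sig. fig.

A ≈ 0.168

Require ∫ |Ψ|² 4πr² dr = 1 over the whole domain.
Using ∫₀^∞ rⁿ e^(−αr) dr = n!/αⁿ⁺¹, carrying out the integral gives A² · 8·π·a_0^3/3.
Plugging in a_0 = 1.62 yields A = 0.1676.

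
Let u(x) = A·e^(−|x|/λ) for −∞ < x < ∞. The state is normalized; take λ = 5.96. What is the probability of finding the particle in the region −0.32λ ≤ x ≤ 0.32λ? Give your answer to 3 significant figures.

|u|² is the probability density, so P = ∫_{−0.32λ}^{0.32λ} |u|² dx.
With A² fixed by ∫|u|² = 1, i.e. A² = (λ)^(−1), substitute and integrate.
By symmetry take twice the x ≥ 0 contribution in numerator and denominator; the 2's cancel. Let t = x/λ; then A² and the length scale cancel, so P = ∫_{0}^{0.32} e^(-2·t) dt ÷ ∫_{0}^{∞} e^(-2·t) dt.
With ∫ e^(-2·t) dt = -e^(-2·t)/2 + C, the region integral is 1/2 - e^(-16/25)/2 and the full one is 1/2.
Evaluating gives P = 0.4727.

P ≈ 0.473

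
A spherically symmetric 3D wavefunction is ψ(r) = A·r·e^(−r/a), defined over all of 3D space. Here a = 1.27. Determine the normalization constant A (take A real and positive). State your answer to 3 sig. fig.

Normalization requires ∫|ψ|² 4πr² dr = 1, integrated from 0 to ∞.
In 3D with spherical symmetry the volume element is 4πr² dr.
With ∫₀^∞ r^4 e^(−αr) dr = 4!/α^5, the integral (without the A² prefactor) comes out to 3·π·a^5.
So A² = (3·π·a^5)^(−1).
Plugging in a = 1.27 yields A = 0.1792.

A ≈ 0.179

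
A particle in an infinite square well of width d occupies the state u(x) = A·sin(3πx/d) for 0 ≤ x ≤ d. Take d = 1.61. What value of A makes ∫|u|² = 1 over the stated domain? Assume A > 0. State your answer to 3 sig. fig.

A ≈ 1.11

Require ∫ |u|² dx = 1 over the whole domain.
With ∫₀^d sin²(nπx/d) dx = d/2, carrying out the integral gives A² · d/2.
So A² = (d/2)^(−1).
Plugging in d = 1.61 yields A = 1.115.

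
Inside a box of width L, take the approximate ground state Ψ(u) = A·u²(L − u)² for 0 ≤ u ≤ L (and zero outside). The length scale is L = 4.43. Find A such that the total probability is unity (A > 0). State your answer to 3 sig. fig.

We need A² ∫|f|² du = 1, taking the integral from 0 to L.
∫|Ψ|² du = A²·(L^9/630).
So A² = (L^9/630)^(−1).
With L = 4.43: A² = 0.0009588 and A = 0.03096.

A ≈ 0.0310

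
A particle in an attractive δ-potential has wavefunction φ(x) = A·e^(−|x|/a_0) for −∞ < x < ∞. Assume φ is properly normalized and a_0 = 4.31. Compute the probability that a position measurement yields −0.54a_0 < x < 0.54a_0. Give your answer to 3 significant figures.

|φ|² is the probability density, so P = ∫_{−0.54a_0}^{0.54a_0} |φ|² dx.
The normalization integral ∫|φ|²dx over the whole domain equals a_0·A², and A² cancels in the ratio.
Both integrals are even about x = 0, so only the x ≥ 0 halves are needed (the factors of 2 cancel). Substituting u = x/a_0, A² and the length scale cancel in the ratio: P = ∫_{0}^{0.54} e^(-2·u) du / ∫_{0}^{∞} e^(-2·u) du.
Using ∫ e^(-2·u) du = -e^(-2·u)/2, the numerator is 1/2 - e^(-27/25)/2 and the denominator is 1/2.
Taking the ratio, P = 0.6604.

P ≈ 0.660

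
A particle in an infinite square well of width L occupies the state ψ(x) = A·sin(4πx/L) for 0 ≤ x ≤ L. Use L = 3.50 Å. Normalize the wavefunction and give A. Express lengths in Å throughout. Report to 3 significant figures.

Require ∫ |ψ|² dx = 1 over the whole domain.
Using sin²θ = (1 − cos 2θ)/2, with ψ = A·sin(4πx/L), the integral evaluates to A²·[L/2].
Substituting L = 3.50 gives A² = 0.5714, so A = 0.7559.

A ≈ 0.756 Å^(-1/2)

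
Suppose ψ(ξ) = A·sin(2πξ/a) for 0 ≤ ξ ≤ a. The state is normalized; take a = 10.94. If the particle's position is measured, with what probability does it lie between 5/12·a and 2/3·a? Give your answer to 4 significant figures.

P ≈ 0.1122

|ψ|² is the probability density, so P = ∫_{5/12·a}^{2/3·a} |ψ|² dξ.
The normalization integral ∫|ψ|²dξ over the whole domain equals a/2·A², and A² cancels in the ratio.
Let u = ξ/a; then A² and the length scale cancel, so P = ∫_{5/12}^{2/3} sin(2·π·u)^2 du ÷ ∫_{0}^{1} sin(2·π·u)^2 du.
An antiderivative of sin(2·π·u)^2 is u/2 - sin(4·π·u)/(8·π); evaluating from 5/12 to 2/3 gives -√(3)/(8·π) + 1/8, while the full integral is 1/2.
The result is P = (π - √(3))/(4·π).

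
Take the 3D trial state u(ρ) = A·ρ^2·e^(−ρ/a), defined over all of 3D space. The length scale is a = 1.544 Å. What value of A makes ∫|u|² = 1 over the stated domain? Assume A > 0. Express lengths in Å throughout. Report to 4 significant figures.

A ≈ 0.02601 Å^(-7/2)

The normalization condition is ∫|u|² 4πρ² dρ = 1 from 0 to ∞.
With ∫₀^∞ ρ^6 e^(−αρ) dρ = 6!/α^7, carrying out the integral gives A² · 45·π·a^7/2.
Setting this equal to 1 gives A² = 1/(45·π·a^7/2).
Plugging in a = 1.544 yields A = 0.026006.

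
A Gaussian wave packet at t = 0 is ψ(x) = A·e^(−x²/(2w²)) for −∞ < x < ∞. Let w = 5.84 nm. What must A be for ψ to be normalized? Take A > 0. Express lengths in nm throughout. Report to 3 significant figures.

Normalization requires ∫|ψ|² dx = 1, integrated from −∞ to ∞.
Differentiating ∫e^(−αx²) dx = √(π/α) under α to get the higher moments, the integral (without the A² prefactor) comes out to √(π)·w.
Plugging in w = 5.84 yields A = 0.3108.

A ≈ 0.311 nm^(-1/2)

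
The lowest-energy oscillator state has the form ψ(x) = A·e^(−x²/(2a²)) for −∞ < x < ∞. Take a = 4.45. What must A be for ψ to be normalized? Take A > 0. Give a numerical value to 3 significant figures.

We need A² ∫|f|² dx = 1, taking the integral from −∞ to ∞.
Carrying out the integral gives A² · √(π)·a.
Substituting a = 4.45 gives A² = 0.1268, so A = 0.3561.

A ≈ 0.356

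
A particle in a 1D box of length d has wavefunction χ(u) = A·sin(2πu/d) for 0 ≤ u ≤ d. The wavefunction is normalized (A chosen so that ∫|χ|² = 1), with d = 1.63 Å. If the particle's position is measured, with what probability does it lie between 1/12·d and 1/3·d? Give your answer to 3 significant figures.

P ≈ 0.388

P = ∫_{1/12·d}^{1/3·d} |χ(u)|² du.
Since A² = 1/(d/2), this is the region integral divided by the full normalization integral.
Let t = u/d; then A² and the length scale cancel, so P = ∫_{1/12}^{1/3} sin(2·π·t)^2 dt ÷ ∫_{0}^{1} sin(2·π·t)^2 dt.
Using ∫ sin(2·π·t)^2 dt = t/2 - sin(4·π·t)/(8·π), the numerator is √(3)/(8·π) + 1/8 and the denominator is 1/2.
Taking the ratio, P = (√(3) + π)/(4·π).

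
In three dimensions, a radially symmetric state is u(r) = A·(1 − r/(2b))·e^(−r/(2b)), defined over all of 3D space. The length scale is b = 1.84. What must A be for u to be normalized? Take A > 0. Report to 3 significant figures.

Normalization requires ∫|u|² 4πr² dr = 1, integrated from 0 to ∞.
The angular integral contributes 4π, leaving ∫₀^∞ r²|u|² dr.
Using ∫₀^∞ rⁿ e^(−αr) dr = n!/αⁿ⁺¹, with u = A·(1 − r/(2b))·e^(−r/(2b)), the integral evaluates to A²·[8·π·b^3].
Hence A² = 1/[8·π·b^3].
Plugging in b = 1.84 yields A = 0.07992.

A ≈ 0.0799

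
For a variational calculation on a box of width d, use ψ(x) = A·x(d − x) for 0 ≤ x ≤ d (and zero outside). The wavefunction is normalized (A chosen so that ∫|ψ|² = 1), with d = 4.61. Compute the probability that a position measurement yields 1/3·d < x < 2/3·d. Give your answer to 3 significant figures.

P = ∫_{1/3·d}^{2/3·d} |ψ(x)|² dx.
Since A² = 1/(d^5/30), this is the region integral divided by the full normalization integral.
In terms of u = x/d (A² and the length scale cancel between numerator and denominator), P = [∫_{1/3}^{2/3} u^2·(1 - u)^2 du] / [∫_{0}^{1} u^2·(1 - u)^2 du].
With ∫ u^2·(1 - u)^2 du = u^3·(6·u^2 - 15·u + 10)/30 + C, the region integral is 47/2430 and the full one is 1/30.
This works out to P = 47/81.

P ≈ 0.580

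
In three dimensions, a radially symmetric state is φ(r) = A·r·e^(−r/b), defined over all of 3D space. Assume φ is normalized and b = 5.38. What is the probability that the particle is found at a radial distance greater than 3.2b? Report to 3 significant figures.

P ≈ 0.235

Integrate the radial probability density 4πr²|φ|² over r > 3.2b.
The full normalization integral is A²·[3·π·b^5] = 1, fixing A².
Substituting u = r/b, A², 4π and the length scale all cancel in the ratio: P = ∫_{3.2}^{∞} u^4·e^(-2·u) du / ∫_{0}^{∞} u^4·e^(-2·u) du.
An antiderivative of u^4·e^(-2·u) is -(u^4/2 + u^3 + 3·u^2/2 + 3·u/2 + 3/4)·e^(-2·u); evaluating from 3.2 to ∞ gives ≈ 0.17630, while the full integral is 3/4.
This evaluates to P = 0.2351.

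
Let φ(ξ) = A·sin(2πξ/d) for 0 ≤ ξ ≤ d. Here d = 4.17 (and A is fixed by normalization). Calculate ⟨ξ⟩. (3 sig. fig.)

⟨ξ⟩ = ∫ ξ |φ|² dξ over the full domain.
Evaluating both integrals, ⟨ξ⟩ = d/2.
Putting d = 4.17 gives 2.085.

⟨ξ⟩ ≈ 2.09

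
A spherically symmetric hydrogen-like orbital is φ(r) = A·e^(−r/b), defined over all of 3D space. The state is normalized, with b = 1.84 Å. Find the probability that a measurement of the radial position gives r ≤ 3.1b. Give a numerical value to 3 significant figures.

P ≈ 0.946

P = ∫ |φ|² 4πr² dr over r ≤ 3.1b.
The full normalization integral is A²·[π·b^3] = 1, fixing A².
Let u = r/b; then A², 4π and the length scale all cancel, so P = ∫_{0}^{3.1} u^2·e^(-2·u) du ÷ ∫_{0}^{∞} u^2·e^(-2·u) du.
An antiderivative of u^2·e^(-2·u) is -(2·u^2 + 2·u + 1)·e^(-2·u)/4; evaluating from 0 to 3.1 gives 1/4 - 1321·e^(-31/5)/200, while the full integral is 1/4.
The region integral divided by the full integral gives P = 0.9464.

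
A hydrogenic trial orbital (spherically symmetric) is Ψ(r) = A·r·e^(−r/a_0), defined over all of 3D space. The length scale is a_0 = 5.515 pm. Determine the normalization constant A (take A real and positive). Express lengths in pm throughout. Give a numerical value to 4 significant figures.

Require ∫ |Ψ|² 4πr² dr = 1 over the whole domain.
(Spherical symmetry: dV = 4πr² dr.)
∫|Ψ|² 4πr² dr = A²·(3·π·a_0^5).
So A² = (3·π·a_0^5)^(−1).
Substituting a_0 = 5.515 gives A² = 0.000020797, so A = 0.0045604.

A ≈ 0.004560 pm^(-5/2)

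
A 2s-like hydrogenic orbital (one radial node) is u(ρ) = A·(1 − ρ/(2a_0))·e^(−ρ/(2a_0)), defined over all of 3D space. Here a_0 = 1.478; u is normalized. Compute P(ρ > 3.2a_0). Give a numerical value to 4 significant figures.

P = ∫ |u|² 4πρ² dρ over ρ > 3.2a_0.
A² is fixed by ∫₀^∞ 4πρ²|u|² dρ = 1, i.e. A² = (8·π·a_0^3)^(−1).
In terms of t = ρ/a_0 (A², 4π and the length scale all cancel between numerator and denominator), P = [∫_{3.2}^{∞} t^2·(1 - t/2)^2·e^(-t) dt] / [∫_{0}^{∞} t^2·(1 - t/2)^2·e^(-t) dt].
With ∫ t^2·(1 - t/2)^2·e^(-t) dt = -(t^4/4 + t^2 + 2·t + 2)·e^(-t) + C, the region integral is ≈ 1.82836 and the full one is 2.
Taking the ratio yields P = 0.91418.

P ≈ 0.9142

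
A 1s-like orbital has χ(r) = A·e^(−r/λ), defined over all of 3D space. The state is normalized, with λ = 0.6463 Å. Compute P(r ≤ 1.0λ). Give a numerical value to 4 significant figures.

P ≈ 0.3233

Integrate the radial probability density 4πr²|χ|² over r ≤ 1.0λ.
A² is fixed by ∫₀^∞ 4πr²|χ|² dr = 1, i.e. A² = (π·λ^3)^(−1).
Substituting u = r/λ, A², 4π and the length scale all cancel in the ratio: P = ∫_{0}^{1.0} u^2·e^(-2·u) du / ∫_{0}^{∞} u^2·e^(-2·u) du.
Using ∫ u^2·e^(-2·u) du = -(2·u^2 + 2·u + 1)·e^(-2·u)/4, the numerator is 1/4 - 5·e^(-2)/4 and the denominator is 1/4.
This evaluates to P = 0.32332.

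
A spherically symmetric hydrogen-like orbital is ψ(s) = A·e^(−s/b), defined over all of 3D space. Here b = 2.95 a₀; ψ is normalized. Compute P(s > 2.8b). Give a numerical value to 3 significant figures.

P ≈ 0.0824

With dV = 4πs²ds, the probability is ∫|ψ|² dV over s > 2.8b.
A² is fixed by ∫₀^∞ 4πs²|ψ|² ds = 1, i.e. A² = (π·b^3)^(−1).
Substituting u = s/b, A², 4π and the length scale all cancel in the ratio: P = ∫_{2.8}^{∞} u^2·e^(-2·u) du / ∫_{0}^{∞} u^2·e^(-2·u) du.
Using ∫ u^2·e^(-2·u) du = -(2·u^2 + 2·u + 1)·e^(-2·u)/4, the numerator is 557·e^(-28/5)/100 and the denominator is 1/4.
Taking the ratio yields P = 0.08239.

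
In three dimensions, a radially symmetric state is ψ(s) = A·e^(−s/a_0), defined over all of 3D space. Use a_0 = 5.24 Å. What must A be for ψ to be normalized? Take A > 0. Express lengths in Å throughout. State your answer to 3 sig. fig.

Normalization requires ∫|ψ|² 4πs² ds = 1, integrated from 0 to ∞.
The angular integral contributes 4π, leaving ∫₀^∞ s²|ψ|² ds.
With ψ = A·e^(−s/a_0), the integral evaluates to A²·[π·a_0^3].
Hence A² = 1/[π·a_0^3].
With a_0 = 5.24: A² = 0.002212 and A = 0.04704.

A ≈ 0.0470 Å^(-3/2)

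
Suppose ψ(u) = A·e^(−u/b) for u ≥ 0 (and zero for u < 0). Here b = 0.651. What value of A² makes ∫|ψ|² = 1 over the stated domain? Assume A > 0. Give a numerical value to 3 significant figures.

Normalization requires ∫|ψ|² du = 1, integrated from 0 to ∞.
With ψ = A·e^(−u/b), the integral evaluates to A²·[b/2].
Substituting b = 0.651 gives A² = 3.072, so A = 1.753.

A^2 ≈ 3.07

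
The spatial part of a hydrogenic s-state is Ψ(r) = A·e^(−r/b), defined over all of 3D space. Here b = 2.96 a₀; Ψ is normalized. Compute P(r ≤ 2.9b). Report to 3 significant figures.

P ≈ 0.928

Integrate the radial probability density 4πr²|Ψ|² over r ≤ 2.9b.
Normalization gives A² = 1/(π·b^3).
Let u = r/b; then A², 4π and the length scale all cancel, so P = ∫_{0}^{2.9} u^2·e^(-2·u) du ÷ ∫_{0}^{∞} u^2·e^(-2·u) du.
Using ∫ u^2·e^(-2·u) du = -(2·u^2 + 2·u + 1)·e^(-2·u)/4, the numerator is 1/4 - 1181·e^(-29/5)/200 and the denominator is 1/4.
Taking the ratio yields P = 0.9285.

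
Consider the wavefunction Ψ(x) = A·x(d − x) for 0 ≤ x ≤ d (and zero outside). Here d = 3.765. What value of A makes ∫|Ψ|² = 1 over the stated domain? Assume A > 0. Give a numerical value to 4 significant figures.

A ≈ 0.1991

Require ∫ |Ψ|² dx = 1 over the whole domain.
∫|Ψ|² dx = A²·(d^5/30).
Hence A² = 1/[d^5/30].
Plugging in d = 3.765 yields A = 0.19914.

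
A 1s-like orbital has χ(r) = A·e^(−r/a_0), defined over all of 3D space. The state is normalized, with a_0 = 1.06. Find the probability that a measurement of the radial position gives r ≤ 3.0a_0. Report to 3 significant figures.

P ≈ 0.938

P = ∫ |χ|² 4πr² dr over r ≤ 3.0a_0.
The full normalization integral is A²·[π·a_0^3] = 1, fixing A².
Let u = r/a_0; then A², 4π and the length scale all cancel, so P = ∫_{0}^{3.0} u^2·e^(-2·u) du ÷ ∫_{0}^{∞} u^2·e^(-2·u) du.
An antiderivative of u^2·e^(-2·u) is -(2·u^2 + 2·u + 1)·e^(-2·u)/4; evaluating from 0 to 3.0 gives 1/4 - 25·e^(-6)/4, while the full integral is 1/4.
This evaluates to P = 0.9380.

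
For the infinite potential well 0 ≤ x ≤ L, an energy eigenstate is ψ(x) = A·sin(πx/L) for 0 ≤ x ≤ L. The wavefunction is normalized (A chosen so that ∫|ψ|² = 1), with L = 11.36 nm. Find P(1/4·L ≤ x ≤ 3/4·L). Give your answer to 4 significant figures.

P ≈ 0.8183

P = ∫_{1/4·L}^{3/4·L} |ψ(x)|² dx.
With A² fixed by ∫|ψ|² = 1, i.e. A² = (L/2)^(−1), substitute and integrate.
In terms of u = x/L (A² and the length scale cancel between numerator and denominator), P = [∫_{1/4}^{3/4} sin(π·u)^2 du] / [∫_{0}^{1} sin(π·u)^2 du].
Using ∫ sin(π·u)^2 du = u/2 - sin(2·π·u)/(4·π), the numerator is 1/(2·π) + 1/4 and the denominator is 1/2.
Evaluating gives P = (2 + π)/(2·π).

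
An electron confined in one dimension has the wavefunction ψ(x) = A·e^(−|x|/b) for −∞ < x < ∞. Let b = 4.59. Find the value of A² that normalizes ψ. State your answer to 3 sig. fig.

A^2 ≈ 0.218

The normalization condition is ∫|ψ|² dx = 1 from −∞ to ∞.
Recall ∫₀^∞ x^m e^(−x/β) dx = m!·β^(m+1), with ψ = A·e^(−|x|/b), the integral evaluates to A²·[b].
With b = 4.59: A² = 0.2179 and A = 0.4668.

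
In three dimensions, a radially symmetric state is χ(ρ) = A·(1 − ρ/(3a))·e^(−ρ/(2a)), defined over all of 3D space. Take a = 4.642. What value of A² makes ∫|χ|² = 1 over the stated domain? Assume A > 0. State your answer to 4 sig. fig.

We need A² ∫|f|² 4πρ² dρ = 1, taking the integral from 0 to ∞.
With ∫₀^∞ ρ^4 e^(−αρ) dρ = 4!/α^5, ∫|χ|² 4πρ² dρ = A²·(8·π·a^3/3).
Setting this equal to 1 gives A² = 1/(8·π·a^3/3).
With a = 4.642: A² = 0.0011933 and A = 0.034545.

A^2 ≈ 0.001193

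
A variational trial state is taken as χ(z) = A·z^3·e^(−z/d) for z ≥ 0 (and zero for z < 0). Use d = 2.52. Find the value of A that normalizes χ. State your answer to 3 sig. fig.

Require ∫ |χ|² dz = 1 over the whole domain.
Recall ∫₀^∞ z^m e^(−z/β) dz = m!·β^(m+1), with χ = A·z^3·e^(−z/d), the integral evaluates to A²·[45·d^7/8].
So A² = (45·d^7/8)^(−1).
Substituting d = 2.52 gives A² = 0.0002755, so A = 0.01660.

A ≈ 0.0166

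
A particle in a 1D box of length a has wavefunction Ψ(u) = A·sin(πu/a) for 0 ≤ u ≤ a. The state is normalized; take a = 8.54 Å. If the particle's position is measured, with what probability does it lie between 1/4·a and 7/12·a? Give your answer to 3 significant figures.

P = ∫_{1/4·a}^{7/12·a} |Ψ(u)|² du.
With A² fixed by ∫|Ψ|² = 1, i.e. A² = (a/2)^(−1), substitute and integrate.
Substituting t = u/a, A² and the length scale cancel in the ratio: P = ∫_{1/4}^{7/12} sin(π·t)^2 dt / ∫_{0}^{1} sin(π·t)^2 dt.
Using ∫ sin(π·t)^2 dt = t/2 - sin(2·π·t)/(4·π), the numerator is 3/(8·π) + 1/6 and the denominator is 1/2.
The result is P = (9 + 4·π)/(12·π).

P ≈ 0.572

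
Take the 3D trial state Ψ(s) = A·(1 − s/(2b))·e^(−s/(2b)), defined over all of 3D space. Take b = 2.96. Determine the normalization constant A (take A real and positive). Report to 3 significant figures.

The normalization condition is ∫|Ψ|² 4πs² ds = 1 from 0 to ∞.
(Spherical symmetry: dV = 4πs² ds.)
Carrying out the integral gives A² · 8·π·b^3.
With b = 2.96: A² = 0.001534 and A = 0.03917.

A ≈ 0.0392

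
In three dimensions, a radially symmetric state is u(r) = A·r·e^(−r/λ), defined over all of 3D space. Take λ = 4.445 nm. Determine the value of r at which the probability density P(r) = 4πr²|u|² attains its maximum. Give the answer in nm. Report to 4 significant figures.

Differentiate P(r) = 4πr²|u|² with respect to r and set to zero.
This gives r = 2·λ.
With λ = 4.445, the most probable radial distance is 8.8900 nm.

r ≈ 8.890 nm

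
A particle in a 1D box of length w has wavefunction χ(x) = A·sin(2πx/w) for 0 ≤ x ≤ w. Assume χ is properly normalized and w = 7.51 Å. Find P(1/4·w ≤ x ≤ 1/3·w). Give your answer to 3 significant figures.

P ≈ 0.152

The probability is P = ∫ |χ|² dx over [1/4·w, 1/3·w].
Since A² = 1/(w/2), this is the region integral divided by the full normalization integral.
In terms of u = x/w (A² and the length scale cancel between numerator and denominator), P = [∫_{1/4}^{1/3} sin(2·π·u)^2 du] / [∫_{0}^{1} sin(2·π·u)^2 du].
An antiderivative of sin(2·π·u)^2 is u/2 - sin(4·π·u)/(8·π); evaluating from 1/4 to 1/3 gives √(3)/(16·π) + 1/24, while the full integral is 1/2.
Evaluating gives P = (√(3)/8 + π/12)/π.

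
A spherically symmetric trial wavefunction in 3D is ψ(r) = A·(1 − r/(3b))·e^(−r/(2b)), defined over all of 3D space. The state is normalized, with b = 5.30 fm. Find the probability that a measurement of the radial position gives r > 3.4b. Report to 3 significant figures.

P ≈ 0.646

Integrate the radial probability density 4πr²|ψ|² over r > 3.4b.
A² is fixed by ∫₀^∞ 4πr²|ψ|² dr = 1, i.e. A² = (8·π·b^3/3)^(−1).
In terms of u = r/b (A², 4π and the length scale all cancel between numerator and denominator), P = [∫_{3.4}^{∞} u^2·(1 - u/3)^2·e^(-u) du] / [∫_{0}^{∞} u^2·(1 - u/3)^2·e^(-u) du].
Using ∫ u^2·(1 - u/3)^2·e^(-u) du = (-u^4 + 2·u^3 - 3·u^2 - 6·u - 6)·e^(-u)/9, the numerator is ≈ 0.43054 and the denominator is 2/3.
This evaluates to P = 0.6458.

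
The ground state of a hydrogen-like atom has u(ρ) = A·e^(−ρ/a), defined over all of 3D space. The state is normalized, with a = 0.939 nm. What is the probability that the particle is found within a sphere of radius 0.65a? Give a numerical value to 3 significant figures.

P ≈ 0.143

With dV = 4πρ²dρ, the probability is ∫|u|² dV over ρ ≤ 0.65a.
Normalization gives A² = 1/(π·a^3).
Substituting t = ρ/a, A², 4π and the length scale all cancel in the ratio: P = ∫_{0}^{0.65} t^2·e^(-2·t) dt / ∫_{0}^{∞} t^2·e^(-2·t) dt.
With ∫ t^2·e^(-2·t) dt = -(2·t^2 + 2·t + 1)·e^(-2·t)/4 + C, the region integral is 1/4 - 629·e^(-13/10)/800 and the full one is 1/4.
This evaluates to P = 0.1429.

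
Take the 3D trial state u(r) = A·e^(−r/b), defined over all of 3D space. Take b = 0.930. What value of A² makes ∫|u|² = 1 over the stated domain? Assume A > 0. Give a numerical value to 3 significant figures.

We need A² ∫|f|² 4πr² dr = 1, taking the integral from 0 to ∞.
(Spherical symmetry: dV = 4πr² dr.)
Recall ∫₀^∞ r^m e^(−r/β) dr = m!·β^(m+1), carrying out the integral gives A² · π·b^3.
Hence A² = 1/[π·b^3].
With b = 0.930: A² = 0.3957 and A = 0.6291.

A^2 ≈ 0.396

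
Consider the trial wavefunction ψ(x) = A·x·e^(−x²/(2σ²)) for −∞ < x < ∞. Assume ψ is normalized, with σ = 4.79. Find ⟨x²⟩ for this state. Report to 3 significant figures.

⟨x^2⟩ ≈ 34.4

The expectation value is the |ψ|²-weighted average of x^2: ∫ x^2|ψ|² dx.
Since the A² factors cancel between numerator and denominator, ⟨x²⟩ = 3·σ^2/2.
Putting σ = 4.79 gives 34.42.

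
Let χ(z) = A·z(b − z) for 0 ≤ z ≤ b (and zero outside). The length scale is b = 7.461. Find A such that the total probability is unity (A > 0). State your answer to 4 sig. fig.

We need A² ∫|f|² dz = 1, taking the integral from 0 to b.
Expanding the polynomial and integrating term by term, ∫|χ|² dz = A²·(b^5/30).
So A² = (b^5/30)^(−1).
Substituting b = 7.461 gives A² = 0.0012976, so A = 0.036022.

A ≈ 0.03602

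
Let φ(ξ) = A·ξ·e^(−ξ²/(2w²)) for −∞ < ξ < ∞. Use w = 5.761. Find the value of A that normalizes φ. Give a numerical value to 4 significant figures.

A ≈ 0.07682

Normalization requires ∫|φ|² dξ = 1, integrated from −∞ to ∞.
With ∫_{−∞}^{∞} ξ^(2m) e^(−αξ²) dξ = (2m−1)!!·√π / (2^m α^(m+1/2)), with φ = A·ξ·e^(−ξ²/(2w²)), the integral evaluates to A²·[√(π)·w^3/2].
Substituting w = 5.761 gives A² = 0.0059015, so A = 0.076821.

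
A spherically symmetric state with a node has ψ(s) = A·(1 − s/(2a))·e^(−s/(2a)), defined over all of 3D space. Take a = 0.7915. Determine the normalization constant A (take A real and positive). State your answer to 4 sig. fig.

A ≈ 0.2833

We need A² ∫|f|² 4πs² ds = 1, taking the integral from 0 to ∞.
With ∫₀^∞ s^4 e^(−αs) ds = 4!/α^5, ∫|ψ|² 4πs² ds = A²·(8·π·a^3).
So A² = (8·π·a^3)^(−1).
With a = 0.7915: A² = 0.080243 and A = 0.28327.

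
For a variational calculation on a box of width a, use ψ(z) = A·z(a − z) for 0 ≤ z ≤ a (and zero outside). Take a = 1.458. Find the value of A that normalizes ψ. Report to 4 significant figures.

We need A² ∫|f|² dz = 1, taking the integral from 0 to a.
Expanding the polynomial and integrating term by term, the integral (without the A² prefactor) comes out to a^5/30.
So A² = (a^5/30)^(−1).
With a = 1.458: A² = 4.5534 and A = 2.1339.

A ≈ 2.134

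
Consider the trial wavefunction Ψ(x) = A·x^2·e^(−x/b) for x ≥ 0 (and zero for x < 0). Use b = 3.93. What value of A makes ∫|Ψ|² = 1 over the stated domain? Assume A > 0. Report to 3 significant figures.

A ≈ 0.0377

Normalization requires ∫|Ψ|² dx = 1, integrated from 0 to ∞.
With ∫₀^∞ x^4 e^(−αx) dx = 4!/α^5, carrying out the integral gives A² · 3·b^5/4.
Setting this equal to 1 gives A² = 1/(3·b^5/4).
With b = 3.93: A² = 0.001422 and A = 0.03771.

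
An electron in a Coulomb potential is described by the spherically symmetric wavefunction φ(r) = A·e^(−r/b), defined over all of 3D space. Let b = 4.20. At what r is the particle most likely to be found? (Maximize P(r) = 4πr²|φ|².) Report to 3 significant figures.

r ≈ 4.20

The maximum of P(r) = 4πr²|φ|² occurs where its derivative vanishes.
This gives r = b.
With b = 4.20, the most probable radial distance is 4.200.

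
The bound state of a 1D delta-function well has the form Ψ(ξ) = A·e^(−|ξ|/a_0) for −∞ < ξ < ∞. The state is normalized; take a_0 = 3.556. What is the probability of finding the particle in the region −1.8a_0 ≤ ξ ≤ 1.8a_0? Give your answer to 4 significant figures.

The probability is P = ∫ |Ψ|² dξ over [−1.8a_0, 1.8a_0].
With A² fixed by ∫|Ψ|² = 1, i.e. A² = (a_0)^(−1), substitute and integrate.
Both integrals are even about ξ = 0, so only the ξ ≥ 0 halves are needed (the factors of 2 cancel). Substituting u = ξ/a_0, A² and the length scale cancel in the ratio: P = ∫_{0}^{1.8} e^(-2·u) du / ∫_{0}^{∞} e^(-2·u) du.
Using ∫ e^(-2·u) du = -e^(-2·u)/2, the numerator is 1/2 - e^(-18/5)/2 and the denominator is 1/2.
This works out to P = 0.97268.

P ≈ 0.9727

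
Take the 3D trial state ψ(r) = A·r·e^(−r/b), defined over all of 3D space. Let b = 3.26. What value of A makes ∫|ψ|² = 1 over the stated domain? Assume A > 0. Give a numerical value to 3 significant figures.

Normalization requires ∫|ψ|² 4πr² dr = 1, integrated from 0 to ∞.
The angular integral contributes 4π, leaving ∫₀^∞ r²|ψ|² dr.
Carrying out the integral gives A² · 3·π·b^5.
Hence A² = 1/[3·π·b^5].
With b = 3.26: A² = 0.0002882 and A = 0.01698.

A ≈ 0.0170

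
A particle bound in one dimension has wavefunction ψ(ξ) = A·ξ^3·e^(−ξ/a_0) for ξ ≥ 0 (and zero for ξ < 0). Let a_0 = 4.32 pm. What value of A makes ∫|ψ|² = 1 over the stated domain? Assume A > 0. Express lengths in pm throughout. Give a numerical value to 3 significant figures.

Require ∫ |ψ|² dξ = 1 over the whole domain.
With ∫₀^∞ ξ^6 e^(−αξ) dξ = 6!/α^7, the integral (without the A² prefactor) comes out to 45·a_0^7/8.
Hence A² = 1/[45·a_0^7/8].
Plugging in a_0 = 4.32 yields A = 0.002516.

A ≈ 0.00252 pm^(-7/2)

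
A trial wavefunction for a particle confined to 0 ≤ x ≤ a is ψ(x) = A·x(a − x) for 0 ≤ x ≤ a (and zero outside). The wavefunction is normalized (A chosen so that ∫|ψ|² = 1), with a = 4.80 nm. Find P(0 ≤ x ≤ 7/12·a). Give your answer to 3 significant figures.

P ≈ 0.653

|ψ|² is the probability density, so P = ∫_{0}^{7/12·a} |ψ|² dx.
The normalization integral ∫|ψ|²dx over the whole domain equals a^5/30·A², and A² cancels in the ratio.
Substituting u = x/a, A² and the length scale cancel in the ratio: P = ∫_{0}^{7/12} u^2·(1 - u)^2 du / ∫_{0}^{1} u^2·(1 - u)^2 du.
With ∫ u^2·(1 - u)^2 du = u^3·(6·u^2 - 15·u + 10)/30 + C, the region integral is ≈ 0.021779 and the full one is 1/30.
Taking the ratio, P = 0.6534.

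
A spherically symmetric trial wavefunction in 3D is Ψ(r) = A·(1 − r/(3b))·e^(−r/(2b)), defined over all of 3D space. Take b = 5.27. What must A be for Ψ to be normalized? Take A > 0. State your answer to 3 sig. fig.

A ≈ 0.0286

Require ∫ |Ψ|² 4πr² dr = 1 over the whole domain.
(Spherical symmetry: dV = 4πr² dr.)
Using ∫₀^∞ rⁿ e^(−αr) dr = n!/αⁿ⁺¹, carrying out the integral gives A² · 8·π·b^3/3.
Hence A² = 1/[8·π·b^3/3].
Plugging in b = 5.27 yields A = 0.02856.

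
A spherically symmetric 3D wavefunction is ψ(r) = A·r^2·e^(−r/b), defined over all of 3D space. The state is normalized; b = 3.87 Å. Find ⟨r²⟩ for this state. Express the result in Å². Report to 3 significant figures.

⟨r^2⟩ ≈ 210 Å^2

By definition ⟨r²⟩ = ∫ r^2 |ψ(r)|² 4πr² dr.
The ratio of the moment integral to the normalization integral gives ⟨r²⟩ = 14·b^2.
Putting b = 3.87 gives 209.7.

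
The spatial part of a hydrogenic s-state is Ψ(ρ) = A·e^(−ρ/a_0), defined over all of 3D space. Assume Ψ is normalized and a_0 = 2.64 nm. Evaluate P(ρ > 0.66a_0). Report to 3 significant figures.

P ≈ 0.852

P = ∫ |Ψ|² 4πρ² dρ over ρ > 0.66a_0.
A² is fixed by ∫₀^∞ 4πρ²|Ψ|² dρ = 1, i.e. A² = (π·a_0^3)^(−1).
In terms of u = ρ/a_0 (A², 4π and the length scale all cancel between numerator and denominator), P = [∫_{0.66}^{∞} u^2·e^(-2·u) du] / [∫_{0}^{∞} u^2·e^(-2·u) du].
Using ∫ u^2·e^(-2·u) du = -(2·u^2 + 2·u + 1)·e^(-2·u)/4, the numerator is 3989·e^(-33/25)/5000 and the denominator is 1/4.
This evaluates to P = 0.8525.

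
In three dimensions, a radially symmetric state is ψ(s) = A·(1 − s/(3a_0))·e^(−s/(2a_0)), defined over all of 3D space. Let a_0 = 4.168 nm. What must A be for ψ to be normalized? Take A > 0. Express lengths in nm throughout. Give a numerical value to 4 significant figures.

A ≈ 0.04060 nm^(-3/2)

The normalization condition is ∫|ψ|² 4πs² ds = 1 from 0 to ∞.
Using ∫₀^∞ sⁿ e^(−αs) ds = n!/αⁿ⁺¹, the integral (without the A² prefactor) comes out to 8·π·a_0^3/3.
So A² = (8·π·a_0^3/3)^(−1).
With a_0 = 4.168: A² = 0.0016485 and A = 0.040602.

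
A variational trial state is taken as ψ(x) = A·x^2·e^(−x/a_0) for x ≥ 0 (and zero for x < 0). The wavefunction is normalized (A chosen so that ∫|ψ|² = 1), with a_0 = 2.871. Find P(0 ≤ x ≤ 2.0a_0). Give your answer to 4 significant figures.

P ≈ 0.3712

|ψ|² is the probability density, so P = ∫_{0}^{2.0a_0} |ψ|² dx.
Since A² = 1/(3·a_0^5/4), this is the region integral divided by the full normalization integral.
Substituting u = x/a_0, A² and the length scale cancel in the ratio: P = ∫_{0}^{2.0} u^4·e^(-2·u) du / ∫_{0}^{∞} u^4·e^(-2·u) du.
With ∫ u^4·e^(-2·u) du = -(u^4/2 + u^3 + 3·u^2/2 + 3·u/2 + 3/4)·e^(-2·u) + C, the region integral is 3/4 - 103·e^(-4)/4 and the full one is 3/4.
Evaluating gives P = 0.37116.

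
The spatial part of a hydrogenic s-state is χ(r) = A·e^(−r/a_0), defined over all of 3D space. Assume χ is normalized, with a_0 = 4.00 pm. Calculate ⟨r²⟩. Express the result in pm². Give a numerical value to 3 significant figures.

The expectation value is the |χ|²-weighted average of r^2: ∫ r^2|χ|² 4πr² dr.
Since the A² factors cancel between numerator and denominator, ⟨r²⟩ = 3·a_0^2.
Putting a_0 = 4.00 gives 48.00.

⟨r^2⟩ ≈ 48.0 pm^2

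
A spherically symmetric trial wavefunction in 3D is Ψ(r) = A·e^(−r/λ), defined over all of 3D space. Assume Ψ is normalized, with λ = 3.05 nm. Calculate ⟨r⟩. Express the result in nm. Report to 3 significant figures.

The expectation value is the |Ψ|²-weighted average of r: ∫ r|Ψ|² 4πr² dr.
With ∫₀^∞ r^3 e^(−αr) dr = 3!/α^4, since the A² factors cancel between numerator and denominator, ⟨r⟩ = 3·λ/2.
Putting λ = 3.05 gives 4.575.

⟨r⟩ ≈ 4.58 nm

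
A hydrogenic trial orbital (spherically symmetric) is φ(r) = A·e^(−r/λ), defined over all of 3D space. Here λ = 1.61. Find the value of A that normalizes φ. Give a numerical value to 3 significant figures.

A ≈ 0.276

The normalization condition is ∫|φ|² 4πr² dr = 1 from 0 to ∞.
(Spherical symmetry: dV = 4πr² dr.)
∫|φ|² 4πr² dr = A²·(π·λ^3).
So A² = (π·λ^3)^(−1).
Substituting λ = 1.61 gives A² = 0.07627, so A = 0.2762.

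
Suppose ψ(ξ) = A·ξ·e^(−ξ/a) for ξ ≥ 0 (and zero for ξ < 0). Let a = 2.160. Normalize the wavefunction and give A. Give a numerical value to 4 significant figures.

A ≈ 0.6300

We need A² ∫|f|² dξ = 1, taking the integral from 0 to ∞.
With ∫₀^∞ ξ^2 e^(−αξ) dξ = 2!/α^3, with ψ = A·ξ·e^(−ξ/a), the integral evaluates to A²·[a^3/4].
Hence A² = 1/[a^3/4].
Substituting a = 2.160 gives A² = 0.39692, so A = 0.63001.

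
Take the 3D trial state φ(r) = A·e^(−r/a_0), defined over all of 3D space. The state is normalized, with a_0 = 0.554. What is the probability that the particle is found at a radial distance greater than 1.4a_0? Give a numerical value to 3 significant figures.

With dV = 4πr²dr, the probability is ∫|φ|² dV over r > 1.4a_0.
A² is fixed by ∫₀^∞ 4πr²|φ|² dr = 1, i.e. A² = (π·a_0^3)^(−1).
Let u = r/a_0; then A², 4π and the length scale all cancel, so P = ∫_{1.4}^{∞} u^2·e^(-2·u) du ÷ ∫_{0}^{∞} u^2·e^(-2·u) du.
With ∫ u^2·e^(-2·u) du = -(2·u^2 + 2·u + 1)·e^(-2·u)/4 + C, the region integral is 193·e^(-14/5)/100 and the full one is 1/4.
Taking the ratio yields P = 0.4695.

P ≈ 0.469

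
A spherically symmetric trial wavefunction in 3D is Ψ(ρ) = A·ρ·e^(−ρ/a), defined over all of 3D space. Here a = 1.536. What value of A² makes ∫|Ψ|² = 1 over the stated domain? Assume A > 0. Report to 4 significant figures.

A^2 ≈ 0.01241

The normalization condition is ∫|Ψ|² 4πρ² dρ = 1 from 0 to ∞.
(Spherical symmetry: dV = 4πρ² dρ.)
Using ∫₀^∞ ρⁿ e^(−αρ) dρ = n!/αⁿ⁺¹, with Ψ = A·ρ·e^(−ρ/a), the integral evaluates to A²·[3·π·a^5].
With a = 1.536: A² = 0.012410 and A = 0.11140.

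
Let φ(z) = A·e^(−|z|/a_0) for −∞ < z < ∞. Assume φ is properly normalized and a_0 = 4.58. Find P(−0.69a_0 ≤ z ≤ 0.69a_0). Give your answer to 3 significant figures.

The probability is P = ∫ |φ|² dz over [−0.69a_0, 0.69a_0].
Since A² = 1/(a_0), this is the region integral divided by the full normalization integral.
Both integrals are even about z = 0, so only the z ≥ 0 halves are needed (the factors of 2 cancel). Substituting u = z/a_0, A² and the length scale cancel in the ratio: P = ∫_{0}^{0.69} e^(-2·u) du / ∫_{0}^{∞} e^(-2·u) du.
With ∫ e^(-2·u) du = -e^(-2·u)/2 + C, the region integral is 1/2 - e^(-69/50)/2 and the full one is 1/2.
Evaluating gives P = 0.7484.

P ≈ 0.748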